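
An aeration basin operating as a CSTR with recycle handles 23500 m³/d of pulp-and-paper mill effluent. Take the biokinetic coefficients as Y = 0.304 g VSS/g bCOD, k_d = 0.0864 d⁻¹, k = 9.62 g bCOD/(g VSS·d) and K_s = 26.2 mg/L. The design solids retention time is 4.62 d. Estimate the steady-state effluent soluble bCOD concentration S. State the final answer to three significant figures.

S ≈ 3.03 mg/L

From the Monod/SRT balance for a CMAS, S = K_s·(1+k_d θ_c)/[θ_c·(Y k − k_d) − 1] = 26.2 × (1 + 0.0864 × 4.62) / [4.62 × (0.304 × 9.62 − 0.0864) − 1] = 36.66 / 12.11 = 3.027 mg/L.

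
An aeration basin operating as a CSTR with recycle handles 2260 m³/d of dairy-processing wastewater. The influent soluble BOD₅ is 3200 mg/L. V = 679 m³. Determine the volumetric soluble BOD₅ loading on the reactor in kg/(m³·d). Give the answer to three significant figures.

L_v = Q S₀ / V = 2260 × 3200 × 10⁻³ / 679.0 = 10.65 kg/(m³·d).

L_v ≈ 10.7 kg soluble BOD₅/(m³·d)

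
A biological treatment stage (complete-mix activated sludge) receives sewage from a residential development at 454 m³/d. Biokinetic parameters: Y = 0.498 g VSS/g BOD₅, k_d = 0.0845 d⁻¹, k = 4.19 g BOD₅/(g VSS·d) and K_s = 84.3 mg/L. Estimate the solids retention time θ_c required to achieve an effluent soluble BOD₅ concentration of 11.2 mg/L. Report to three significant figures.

Specific growth rate at S = 11.2 mg/L: μ = YkS/(K_s+S) = 0.498·4.19·11.2/(84.3+11.2) = 0.2447 d⁻¹.
1/θ_c = 0.2447 − 0.0845 = 0.1602 d⁻¹, so θ_c = 6.242 d.

θ_c ≈ 6.24 d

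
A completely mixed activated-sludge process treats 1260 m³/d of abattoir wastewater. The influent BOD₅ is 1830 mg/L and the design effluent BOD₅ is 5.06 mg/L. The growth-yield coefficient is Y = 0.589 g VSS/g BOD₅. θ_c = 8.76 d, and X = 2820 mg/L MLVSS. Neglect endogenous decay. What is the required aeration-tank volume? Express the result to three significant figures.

Biomass mass balance (decay neglected): V·X = Y·Q·(S₀ − S)·θ_c, so V = 0.589 × 1260 × (1830 − 5.06) × 8.76 / 2820 = 4207 m³.

V ≈ 4210 m³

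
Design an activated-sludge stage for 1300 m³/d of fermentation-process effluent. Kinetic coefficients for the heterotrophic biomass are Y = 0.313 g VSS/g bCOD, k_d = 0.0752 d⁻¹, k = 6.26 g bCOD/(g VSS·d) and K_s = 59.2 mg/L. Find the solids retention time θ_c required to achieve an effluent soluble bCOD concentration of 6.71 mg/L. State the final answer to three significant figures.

θ_c ≈ 8.05 d

At the target effluent, Y k S/(K_s+S) = 0.313×6.26×6.71/65.91 = 0.1995 d⁻¹.
1/θ_c = 0.1995 − 0.0752 = 0.1243 d⁻¹, so θ_c = 8.047 d.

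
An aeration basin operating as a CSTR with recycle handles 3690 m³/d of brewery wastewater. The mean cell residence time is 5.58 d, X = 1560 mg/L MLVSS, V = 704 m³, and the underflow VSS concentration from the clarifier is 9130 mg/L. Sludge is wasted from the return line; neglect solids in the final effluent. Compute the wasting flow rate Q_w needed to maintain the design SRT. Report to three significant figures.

Q_w = (V·X)/(θ_c X_r) = 704.0 × 1560 / (5.58 × 9130) = 21.56 m³/d.

Q_w ≈ 21.6 m³/d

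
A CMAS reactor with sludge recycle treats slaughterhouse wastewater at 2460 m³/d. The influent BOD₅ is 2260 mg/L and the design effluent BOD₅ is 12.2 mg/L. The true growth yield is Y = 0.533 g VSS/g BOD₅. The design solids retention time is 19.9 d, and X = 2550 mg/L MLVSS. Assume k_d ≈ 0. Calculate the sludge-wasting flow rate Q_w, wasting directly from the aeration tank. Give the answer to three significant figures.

Q_w ≈ 1160 m³/d

V·X = Y·Q·ΔS·θ_c gives V = 0.533 × 2460 × (2260 − 12.2) × 19.9 / 2550 = 23000 m³.
Wasting from the aeration tank: Q_w = V / θ_c = 23000 / 19.9 = 1156 m³/d.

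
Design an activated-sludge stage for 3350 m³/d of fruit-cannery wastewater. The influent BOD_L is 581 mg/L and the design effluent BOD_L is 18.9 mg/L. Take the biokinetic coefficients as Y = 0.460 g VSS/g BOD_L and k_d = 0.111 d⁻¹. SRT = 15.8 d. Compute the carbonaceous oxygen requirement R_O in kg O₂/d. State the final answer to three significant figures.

R_O ≈ 1440 kg O₂/d

The observed yield is Y_obs = Y/(1 + k_d·θ_c) = 0.460 / (1 + 0.111 × 15.8) = 0.460 / 2.754 = 0.1670 g VSS per g BOD_L removed.
Substrate removed = Q·(S₀ − S) = 3350 m³/d × (581 − 18.9) g/m³ = 1.88×10^6 g/d = 1883 kg/d.
P_X = Y_obs·Q·(S₀ − S) = 0.1670 × 1883 = 314.5 kg VSS/d.
R_O = Q·ΔS − 1.42 P_X = 1883 − 446.7 = 1436 kg O₂/d.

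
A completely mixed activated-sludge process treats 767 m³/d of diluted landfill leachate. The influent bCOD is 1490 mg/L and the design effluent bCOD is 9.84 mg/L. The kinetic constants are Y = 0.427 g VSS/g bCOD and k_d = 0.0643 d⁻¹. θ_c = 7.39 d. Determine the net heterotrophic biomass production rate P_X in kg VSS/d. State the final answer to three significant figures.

P_X ≈ 329 kg VSS/d

Observed yield with endogenous decay: Y_obs = Y / (1 + k_d·θ_c) = 0.427 / (1 + 0.0643 × 7.39) = 0.427 / 1.475 = 0.2895 g VSS/g bCOD.
Substrate removed = Q·(S₀ − S) = 767 m³/d × (1490 − 9.84) g/m³ = 1.14×10^6 g/d = 1135 kg/d.
P_X = Y_obs · Q(S₀ − S) = 0.2895 × 1135 = 328.6 kg VSS/d.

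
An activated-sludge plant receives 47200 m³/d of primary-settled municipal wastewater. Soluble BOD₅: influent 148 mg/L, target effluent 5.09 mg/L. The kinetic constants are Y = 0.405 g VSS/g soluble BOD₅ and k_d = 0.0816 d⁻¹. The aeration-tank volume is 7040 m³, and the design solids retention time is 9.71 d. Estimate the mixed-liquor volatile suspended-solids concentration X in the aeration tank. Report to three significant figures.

X ≈ 2100 mg/L

From V·X·(1 + k_d·θ_c) = Y·Q·(S₀ − S)·θ_c: X = 0.405 × 47200 × (148 − 5.09) × 9.71 / [7040 × (1 + 0.0816 × 9.71)] = 2102 mg/L.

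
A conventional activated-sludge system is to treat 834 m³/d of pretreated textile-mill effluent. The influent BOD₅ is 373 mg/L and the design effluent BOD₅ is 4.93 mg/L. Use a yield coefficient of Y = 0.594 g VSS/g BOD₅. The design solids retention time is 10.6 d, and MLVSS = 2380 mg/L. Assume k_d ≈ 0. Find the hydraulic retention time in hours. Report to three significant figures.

τ ≈ 23.4 h

With k_d = 0 the design equation reduces to V = Y Q (S₀−S) θ_c / X = 0.594 × 834 × (373 − 4.93) × 10.6 / 2380 = 812.1 m³.
Hydraulic retention time τ = V/Q = 812.1 / 834 = 0.9737 d = 23.37 h.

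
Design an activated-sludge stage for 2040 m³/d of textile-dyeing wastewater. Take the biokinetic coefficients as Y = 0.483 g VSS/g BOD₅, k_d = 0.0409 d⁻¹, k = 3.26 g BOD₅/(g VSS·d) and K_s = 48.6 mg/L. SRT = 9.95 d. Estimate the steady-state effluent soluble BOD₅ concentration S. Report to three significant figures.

From the Monod/SRT balance for a CMAS, S = K_s·(1+k_d θ_c)/[θ_c·(Y k − k_d) − 1] = 48.6 × (1 + 0.0409 × 9.95) / [9.95 × (0.483 × 3.26 − 0.0409) − 1] = 68.38 / 14.26 = 4.795 mg/L.

S ≈ 4.80 mg/L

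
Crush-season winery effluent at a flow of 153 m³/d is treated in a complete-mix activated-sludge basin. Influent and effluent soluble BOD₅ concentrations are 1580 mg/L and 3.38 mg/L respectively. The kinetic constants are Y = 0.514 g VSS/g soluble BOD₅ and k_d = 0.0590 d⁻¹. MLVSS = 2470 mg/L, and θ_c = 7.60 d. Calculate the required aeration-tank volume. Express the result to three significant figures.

From the SRT design equation V = Y Q (S₀−S) θ_c / [X (1 + k_d θ_c)] = 0.514 × 153 × (1580 − 3.38) × 7.60 / [2470 × (1 + 0.0590 × 7.60)] = 9.42×10^5 / 3578 = 263.4 m³.

V ≈ 263 m³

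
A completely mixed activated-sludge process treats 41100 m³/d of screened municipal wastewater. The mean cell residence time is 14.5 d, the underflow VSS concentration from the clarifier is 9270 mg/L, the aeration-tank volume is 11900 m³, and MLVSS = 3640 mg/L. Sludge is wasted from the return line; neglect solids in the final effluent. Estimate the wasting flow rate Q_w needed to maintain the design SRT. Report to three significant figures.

Q_w = (V·X)/(θ_c X_r) = 11900 × 3640 / (14.5 × 9270) = 322.3 m³/d.

Q_w ≈ 322 m³/d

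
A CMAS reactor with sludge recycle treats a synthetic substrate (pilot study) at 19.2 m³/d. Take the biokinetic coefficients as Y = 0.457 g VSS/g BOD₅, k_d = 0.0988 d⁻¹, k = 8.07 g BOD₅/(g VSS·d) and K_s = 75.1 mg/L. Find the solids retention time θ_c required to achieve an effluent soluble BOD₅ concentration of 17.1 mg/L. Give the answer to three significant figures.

θ_c ≈ 1.71 d

From 1/θ_c = Y·k·S/(K_s + S) − k_d: Y·k·S/(K_s+S) = 0.457 × 8.07 × 17.1 / (75.1 + 17.1) = 0.6840 d⁻¹.
1/θ_c = 0.6840 − 0.0988 = 0.5852 d⁻¹, so θ_c = 1.709 d.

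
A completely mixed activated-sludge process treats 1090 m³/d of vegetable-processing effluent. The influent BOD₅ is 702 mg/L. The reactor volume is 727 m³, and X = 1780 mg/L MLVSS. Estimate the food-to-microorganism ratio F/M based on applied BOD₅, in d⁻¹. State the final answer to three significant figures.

F/M ≈ 0.591 d⁻¹

F/M = applied load / biomass = Q·S₀/(V·X) = 1090 × 702 / (727.0 × 1780) = 0.5913 d⁻¹.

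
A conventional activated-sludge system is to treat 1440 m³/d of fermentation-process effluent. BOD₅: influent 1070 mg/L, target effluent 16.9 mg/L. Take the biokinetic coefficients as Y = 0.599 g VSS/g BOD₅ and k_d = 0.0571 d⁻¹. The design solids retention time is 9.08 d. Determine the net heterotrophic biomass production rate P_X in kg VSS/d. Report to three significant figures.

Observed yield with endogenous decay: Y_obs = Y / (1 + k_d·θ_c) = 0.599 / (1 + 0.0571 × 9.08) = 0.599 / 1.518 = 0.3945 g VSS/g BOD₅.
ΔS = 1070 − 16.9 = 1053 mg/L, so the substrate removal rate is 1440 × 1053/1000 = 1516 kg BOD₅/d.
Net biomass production P_X = Y_obs × Q·(S₀ − S) = 0.3945 × 1516 = 598.2 kg VSS/d.

P_X ≈ 598 kg VSS/d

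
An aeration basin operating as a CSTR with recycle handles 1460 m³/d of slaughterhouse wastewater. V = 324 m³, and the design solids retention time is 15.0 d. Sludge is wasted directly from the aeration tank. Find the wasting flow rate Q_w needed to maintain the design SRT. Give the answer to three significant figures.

For wasting at MLVSS concentration, Q_w = V/θ_c = 324.0/15.0 = 21.60 m³/d.

Q_w ≈ 21.6 m³/d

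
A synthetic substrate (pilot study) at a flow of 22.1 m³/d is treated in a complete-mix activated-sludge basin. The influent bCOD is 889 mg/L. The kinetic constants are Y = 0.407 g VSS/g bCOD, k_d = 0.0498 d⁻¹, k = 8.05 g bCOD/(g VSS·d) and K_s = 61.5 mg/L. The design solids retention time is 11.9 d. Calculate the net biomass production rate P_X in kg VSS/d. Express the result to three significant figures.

From the Monod/SRT balance for a CMAS, S = K_s·(1+k_d θ_c)/[θ_c·(Y k − k_d) − 1] = 61.5 × (1 + 0.0498 × 11.9) / [11.9 × (0.407 × 8.05 − 0.0498) − 1] = 97.95 / 37.40 = 2.619 mg/L.
Observed yield with endogenous decay: Y_obs = Y / (1 + k_d·θ_c) = 0.407 / (1 + 0.0498 × 11.9) = 0.407 / 1.593 = 0.2556 g VSS/g bCOD.
Substrate removed = Q·(S₀ − S) = 22.1 m³/d × (889 − 2.62) g/m³ = 1.96×10^4 g/d = 19.59 kg/d.
P_X = Y_obs · Q(S₀ − S) = 0.2556 × 19.59 = 5.006 kg VSS/d.

P_X ≈ 5.01 kg VSS/d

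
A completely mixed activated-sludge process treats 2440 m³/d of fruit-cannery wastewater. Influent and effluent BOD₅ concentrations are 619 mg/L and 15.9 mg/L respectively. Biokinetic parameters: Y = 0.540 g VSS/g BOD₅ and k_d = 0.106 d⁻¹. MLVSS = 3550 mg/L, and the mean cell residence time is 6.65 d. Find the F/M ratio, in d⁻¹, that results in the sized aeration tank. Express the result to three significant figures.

F/M ≈ 0.487 d⁻¹

Rearranging the biomass balance for a CMAS with decay, V = Y·Q·ΔS·θ_c / [X·(1+k_d θ_c)] = 0.540 × 2440 × (619 − 15.9) × 6.65 / [3550 × (1 + 0.106 × 6.65)] = 5.28×10^6 / 6052 = 873.1 m³.
F/M = applied load / biomass = Q·S₀/(V·X) = 2440 × 619 / (873.1 × 3550) = 0.4873 d⁻¹.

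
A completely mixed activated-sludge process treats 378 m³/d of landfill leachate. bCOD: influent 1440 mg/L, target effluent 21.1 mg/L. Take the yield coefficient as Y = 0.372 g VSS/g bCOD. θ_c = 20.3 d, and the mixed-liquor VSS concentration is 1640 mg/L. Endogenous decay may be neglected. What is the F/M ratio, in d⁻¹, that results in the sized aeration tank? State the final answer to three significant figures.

F/M ≈ 0.134 d⁻¹

Biomass mass balance (decay neglected): V·X = Y·Q·(S₀ − S)·θ_c, so V = 0.372 × 378 × (1440 − 21.1) × 20.3 / 1640 = 2470 m³.
F/M = Q·S₀ / (V·X) = 378 × 1440 / (2470 × 1640) = 0.1344 g bCOD·(g VSS·d)⁻¹.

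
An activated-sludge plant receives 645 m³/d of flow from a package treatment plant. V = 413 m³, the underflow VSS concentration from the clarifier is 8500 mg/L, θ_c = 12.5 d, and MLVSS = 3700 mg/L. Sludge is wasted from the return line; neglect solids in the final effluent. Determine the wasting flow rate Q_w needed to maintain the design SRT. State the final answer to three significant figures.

Wasting from the return line (neglecting effluent solids): Q_w = V·X / (θ_c·X_r) = 413.0 × 3700 / (12.5 × 8500) = 14.38 m³/d.

Q_w ≈ 14.4 m³/d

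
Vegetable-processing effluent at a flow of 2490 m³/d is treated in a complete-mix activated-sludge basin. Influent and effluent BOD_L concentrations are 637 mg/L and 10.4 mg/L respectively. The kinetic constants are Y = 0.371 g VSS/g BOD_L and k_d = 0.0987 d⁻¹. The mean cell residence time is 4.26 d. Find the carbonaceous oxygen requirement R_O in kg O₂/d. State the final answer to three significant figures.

Observed yield with endogenous decay: Y_obs = Y / (1 + k_d·θ_c) = 0.371 / (1 + 0.0987 × 4.26) = 0.371 / 1.420 = 0.2612 g VSS/g BOD_L.
ΔS = 637 − 10.4 = 626.6 mg/L, so the substrate removal rate is 2490 × 626.6/1000 = 1560 kg BOD_L/d.
Net sludge production P_X = 0.2612 × 1560 = 407.5 kg VSS/d.
Carbonaceous O₂ demand = substrate oxidised − cell-mass equivalent = 1560 − 1.42 × 407.5 = 981.6 kg O₂/d.

R_O ≈ 982 kg O₂/d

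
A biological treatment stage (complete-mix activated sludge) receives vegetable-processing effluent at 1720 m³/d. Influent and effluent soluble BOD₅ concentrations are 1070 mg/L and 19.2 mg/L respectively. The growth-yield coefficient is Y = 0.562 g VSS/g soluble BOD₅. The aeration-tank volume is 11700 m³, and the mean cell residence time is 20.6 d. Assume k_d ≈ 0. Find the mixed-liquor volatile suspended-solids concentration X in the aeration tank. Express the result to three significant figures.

X = Y·Q·ΔS·θ_c / V = 0.562 × 1720 × (1070 − 19.2) × 20.6 / 11700 = 1788 mg/L.

X ≈ 1790 mg/L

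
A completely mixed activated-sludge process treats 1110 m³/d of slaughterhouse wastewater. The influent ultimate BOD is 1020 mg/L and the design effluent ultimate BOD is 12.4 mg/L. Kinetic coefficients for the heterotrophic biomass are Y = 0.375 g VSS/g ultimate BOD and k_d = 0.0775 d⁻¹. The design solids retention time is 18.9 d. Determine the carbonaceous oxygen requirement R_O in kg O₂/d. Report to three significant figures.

R_O ≈ 877 kg O₂/d

Observed yield with endogenous decay: Y_obs = Y / (1 + k_d·θ_c) = 0.375 / (1 + 0.0775 × 18.9) = 0.375 / 2.465 = 0.1521 g VSS/g ultimate BOD.
Mass of ultimate BOD removed per day: Q(S₀ − S) = 1110 × 1008 g/m³ = 1118 kg/d.
Net sludge production P_X = 0.1521 × 1118 = 170.2 kg VSS/d.
Carbonaceous O₂ demand = substrate oxidised − cell-mass equivalent = 1118 − 1.42 × 170.2 = 876.8 kg O₂/d.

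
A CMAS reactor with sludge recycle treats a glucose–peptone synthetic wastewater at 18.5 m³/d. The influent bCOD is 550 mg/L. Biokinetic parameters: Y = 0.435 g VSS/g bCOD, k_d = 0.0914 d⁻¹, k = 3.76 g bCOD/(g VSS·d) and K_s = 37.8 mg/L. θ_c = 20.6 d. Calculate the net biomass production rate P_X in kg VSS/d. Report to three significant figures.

P_X ≈ 1.53 kg VSS/d

For a completely mixed reactor with recycle the Lawrence–McCarty relation gives S = K_s·(1 + k_d·θ_c) / [θ_c·(Y·k − k_d) − 1] = 37.8 × (1 + 0.0914 × 20.6) / [20.6 × (0.435 × 3.76 − 0.0914) − 1] = 109.0 / 30.81 = 3.537 mg/L.
The observed yield is Y_obs = Y/(1 + k_d·θ_c) = 0.435 / (1 + 0.0914 × 20.6) = 0.435 / 2.883 = 0.1509 g VSS per g bCOD removed.
Q·(S₀ − S) = 18.5 × (550 − 3.54) × 10⁻³ = 10.11 kg/d removed.
P_X = Y_obs · Q(S₀ − S) = 0.1509 × 10.11 = 1.525 kg VSS/d.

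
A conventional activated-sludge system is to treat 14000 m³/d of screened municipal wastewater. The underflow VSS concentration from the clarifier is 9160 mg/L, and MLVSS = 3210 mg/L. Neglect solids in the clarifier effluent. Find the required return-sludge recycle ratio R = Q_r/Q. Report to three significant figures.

R ≈ 0.539

R = Q_r/Q = X/(X_r − X) = 3210 / (9160 − 3210) = 0.5395.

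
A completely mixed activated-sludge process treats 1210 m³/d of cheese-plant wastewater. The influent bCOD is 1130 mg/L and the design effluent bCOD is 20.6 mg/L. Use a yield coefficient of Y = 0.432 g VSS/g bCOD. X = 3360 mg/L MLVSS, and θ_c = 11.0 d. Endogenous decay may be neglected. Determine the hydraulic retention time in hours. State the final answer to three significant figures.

τ ≈ 37.7 h

V·X = Y·Q·ΔS·θ_c gives V = 0.432 × 1210 × (1130 − 20.6) × 11.0 / 3360 = 1899 m³.
τ = V/Q = 1899/1210 = 1.569 d, or 37.66 h.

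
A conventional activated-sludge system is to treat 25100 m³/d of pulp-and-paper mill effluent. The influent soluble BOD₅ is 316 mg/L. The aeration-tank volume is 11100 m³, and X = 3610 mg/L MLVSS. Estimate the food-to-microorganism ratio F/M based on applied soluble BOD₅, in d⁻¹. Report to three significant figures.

F/M = applied load / biomass = Q·S₀/(V·X) = 25100 × 316 / (11100 × 3610) = 0.1979 d⁻¹.

F/M ≈ 0.198 d⁻¹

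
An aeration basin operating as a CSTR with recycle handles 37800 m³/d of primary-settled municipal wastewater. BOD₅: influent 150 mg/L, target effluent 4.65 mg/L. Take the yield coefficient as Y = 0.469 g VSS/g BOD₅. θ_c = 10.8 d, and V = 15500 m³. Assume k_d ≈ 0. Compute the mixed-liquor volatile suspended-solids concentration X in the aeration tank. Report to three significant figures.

X ≈ 1800 mg/L

From V·X = Y·Q·(S₀ − S)·θ_c (decay neglected): X = 0.469 × 37800 × (150 − 4.65) × 10.8 / 15500 = 1795 mg/L.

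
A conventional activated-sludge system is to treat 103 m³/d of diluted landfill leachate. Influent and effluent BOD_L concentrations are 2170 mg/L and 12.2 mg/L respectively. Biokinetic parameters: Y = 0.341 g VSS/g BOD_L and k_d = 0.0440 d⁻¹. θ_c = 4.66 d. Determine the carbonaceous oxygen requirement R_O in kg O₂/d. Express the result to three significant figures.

Observed yield with endogenous decay: Y_obs = Y / (1 + k_d·θ_c) = 0.341 / (1 + 0.0440 × 4.66) = 0.341 / 1.205 = 0.2830 g VSS/g BOD_L.
ΔS = 2170 − 12.2 = 2158 mg/L, so the substrate removal rate is 103 × 2158/1000 = 222.3 kg BOD_L/d.
Net sludge production P_X = 0.2830 × 222.3 = 62.89 kg VSS/d.
Carbonaceous O₂ demand = substrate oxidised − cell-mass equivalent = 222.3 − 1.42 × 62.89 = 132.9 kg O₂/d.

R_O ≈ 133 kg O₂/d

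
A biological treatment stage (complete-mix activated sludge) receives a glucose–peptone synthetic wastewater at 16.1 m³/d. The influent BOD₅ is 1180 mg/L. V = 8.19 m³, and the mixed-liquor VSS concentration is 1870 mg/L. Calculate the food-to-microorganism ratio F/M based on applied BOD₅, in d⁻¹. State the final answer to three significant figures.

F/M = applied load / biomass = Q·S₀/(V·X) = 16.1 × 1180 / (8.190 × 1870) = 1.240 d⁻¹.

F/M ≈ 1.24 d⁻¹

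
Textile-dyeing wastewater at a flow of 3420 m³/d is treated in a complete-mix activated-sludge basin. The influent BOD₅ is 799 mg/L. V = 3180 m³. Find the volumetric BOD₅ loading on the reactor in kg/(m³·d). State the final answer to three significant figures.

Volumetric loading L_v = Q·S₀ / V = 3420 × 799 g/m³ / 3180 m³ = 859.3 g/(m³·d) = 0.8593 kg BOD₅/(m³·d).

L_v ≈ 0.859 kg BOD₅/(m³·d)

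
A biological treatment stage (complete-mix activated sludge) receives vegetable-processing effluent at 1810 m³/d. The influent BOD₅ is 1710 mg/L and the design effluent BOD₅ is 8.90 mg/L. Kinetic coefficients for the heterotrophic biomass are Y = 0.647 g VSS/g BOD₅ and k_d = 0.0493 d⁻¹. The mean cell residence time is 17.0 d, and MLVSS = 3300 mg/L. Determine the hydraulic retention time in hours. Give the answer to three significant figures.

From the SRT design equation V = Y Q (S₀−S) θ_c / [X (1 + k_d θ_c)] = 0.647 × 1810 × (1710 − 8.90) × 17.0 / [3300 × (1 + 0.0493 × 17.0)] = 3.39×10^7 / 6066 = 5583 m³.
HRT = V/Q = 5583 m³ / 1810 m³·d⁻¹ = 3.085 d × 24 = 74.03 h.

τ ≈ 74.0 h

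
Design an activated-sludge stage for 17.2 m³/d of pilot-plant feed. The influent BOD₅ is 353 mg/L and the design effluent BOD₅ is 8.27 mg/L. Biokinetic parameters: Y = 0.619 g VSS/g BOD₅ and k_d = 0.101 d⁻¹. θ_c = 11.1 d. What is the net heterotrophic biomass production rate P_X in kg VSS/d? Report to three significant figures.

The observed yield is Y_obs = Y/(1 + k_d·θ_c) = 0.619 / (1 + 0.101 × 11.1) = 0.619 / 2.121 = 0.2918 g VSS per g BOD₅ removed.
Mass of BOD₅ removed per day: Q(S₀ − S) = 17.2 × 344.7 g/m³ = 5.929 kg/d.
P_X = Y_obs · Q(S₀ − S) = 0.2918 × 5.929 = 1.730 kg VSS/d.

P_X ≈ 1.73 kg VSS/d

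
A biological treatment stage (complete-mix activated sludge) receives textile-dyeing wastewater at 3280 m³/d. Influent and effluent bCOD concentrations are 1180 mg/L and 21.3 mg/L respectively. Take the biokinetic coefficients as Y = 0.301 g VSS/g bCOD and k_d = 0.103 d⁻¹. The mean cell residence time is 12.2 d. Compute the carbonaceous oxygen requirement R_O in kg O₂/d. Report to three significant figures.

R_O ≈ 3080 kg O₂/d

Y_obs = Y / (1 + k_d θ_c) = 0.301 / (1 + 0.103 × 12.2) = 0.301 / 2.257 = 0.1334.
Mass of bCOD removed per day: Q(S₀ − S) = 3280 × 1159 g/m³ = 3801 kg/d.
P_X = Y_obs·Q·(S₀ − S) = 0.1334 × 3801 = 506.9 kg VSS/d.
R_O = Q·ΔS − 1.42 P_X = 3801 − 719.9 = 3081 kg O₂/d.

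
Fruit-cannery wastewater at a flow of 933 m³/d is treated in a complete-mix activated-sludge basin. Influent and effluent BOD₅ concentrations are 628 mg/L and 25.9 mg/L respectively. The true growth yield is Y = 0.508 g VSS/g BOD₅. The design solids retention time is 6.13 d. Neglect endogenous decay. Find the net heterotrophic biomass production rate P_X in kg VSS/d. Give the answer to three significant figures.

P_X ≈ 285 kg VSS/d

With endogenous decay neglected, the observed yield equals the true yield: Y_obs = Y = 0.508 g VSS/g BOD₅.
Q·(S₀ − S) = 933 × (628 − 25.9) × 10⁻³ = 561.8 kg/d removed.
P_X = Y_obs · Q(S₀ − S) = 0.5080 × 561.8 = 285.4 kg VSS/d.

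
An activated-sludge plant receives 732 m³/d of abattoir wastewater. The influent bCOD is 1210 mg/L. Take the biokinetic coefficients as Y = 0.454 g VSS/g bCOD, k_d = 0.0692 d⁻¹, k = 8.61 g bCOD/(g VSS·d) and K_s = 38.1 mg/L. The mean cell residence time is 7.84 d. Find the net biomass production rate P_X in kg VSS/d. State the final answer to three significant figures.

P_X ≈ 260 kg VSS/d

Effluent substrate depends only on kinetics and SRT: S = K_s(1 + k_d θ_c) / [θ_c(Yk − k_d) − 1] = 38.1 × (1 + 0.0692 × 7.84) / [7.84 × (0.454 × 8.61 − 0.0692) − 1] = 58.77 / 29.10 = 2.019 mg/L.
Y_obs = Y / (1 + k_d θ_c) = 0.454 / (1 + 0.0692 × 7.84) = 0.454 / 1.543 = 0.2943.
Mass of bCOD removed per day: Q(S₀ − S) = 732 × 1208 g/m³ = 884.2 kg/d.
Biomass produced: P_X = Y_obs·Q·ΔS = 0.2943 × 884.2 ≈ 260.3 kg VSS/d.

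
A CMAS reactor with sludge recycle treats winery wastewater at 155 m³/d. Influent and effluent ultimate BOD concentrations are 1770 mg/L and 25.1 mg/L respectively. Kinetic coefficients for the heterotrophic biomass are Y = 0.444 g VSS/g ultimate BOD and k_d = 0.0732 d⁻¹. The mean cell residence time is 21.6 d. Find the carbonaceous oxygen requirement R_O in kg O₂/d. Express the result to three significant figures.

The observed yield is Y_obs = Y/(1 + k_d·θ_c) = 0.444 / (1 + 0.0732 × 21.6) = 0.444 / 2.581 = 0.1720 g VSS per g ultimate BOD removed.
Q·(S₀ − S) = 155 × (1770 − 25.1) × 10⁻³ = 270.5 kg/d removed.
Net sludge production P_X = 0.1720 × 270.5 = 46.52 kg VSS/d.
Carbonaceous O₂ demand = substrate oxidised − cell-mass equivalent = 270.5 − 1.42 × 46.52 = 204.4 kg O₂/d.

R_O ≈ 204 kg O₂/d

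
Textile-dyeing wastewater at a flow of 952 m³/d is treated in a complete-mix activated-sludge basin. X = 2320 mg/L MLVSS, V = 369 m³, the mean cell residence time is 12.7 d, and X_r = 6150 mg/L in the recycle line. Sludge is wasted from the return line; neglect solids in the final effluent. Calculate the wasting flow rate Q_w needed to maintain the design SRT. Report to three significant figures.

Wasting from the return line (neglecting effluent solids): Q_w = V·X / (θ_c·X_r) = 369.0 × 2320 / (12.7 × 6150) = 10.96 m³/d.

Q_w ≈ 11.0 m³/d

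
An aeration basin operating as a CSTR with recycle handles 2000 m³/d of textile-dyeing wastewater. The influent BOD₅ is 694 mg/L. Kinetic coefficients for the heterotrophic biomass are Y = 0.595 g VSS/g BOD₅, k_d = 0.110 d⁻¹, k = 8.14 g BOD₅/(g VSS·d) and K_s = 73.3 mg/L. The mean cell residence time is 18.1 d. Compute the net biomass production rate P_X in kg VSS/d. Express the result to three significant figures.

P_X ≈ 275 kg VSS/d

From the Monod/SRT balance for a CMAS, S = K_s·(1+k_d θ_c)/[θ_c·(Y k − k_d) − 1] = 73.3 × (1 + 0.110 × 18.1) / [18.1 × (0.595 × 8.14 − 0.110) − 1] = 219.2 / 84.67 = 2.589 mg/L.
Observed yield with endogenous decay: Y_obs = Y / (1 + k_d·θ_c) = 0.595 / (1 + 0.110 × 18.1) = 0.595 / 2.991 = 0.1989 g VSS/g BOD₅.
Mass of BOD₅ removed per day: Q(S₀ − S) = 2000 × 691.4 g/m³ = 1383 kg/d.
Net biomass production P_X = Y_obs × Q·(S₀ − S) = 0.1989 × 1383 = 275.1 kg VSS/d.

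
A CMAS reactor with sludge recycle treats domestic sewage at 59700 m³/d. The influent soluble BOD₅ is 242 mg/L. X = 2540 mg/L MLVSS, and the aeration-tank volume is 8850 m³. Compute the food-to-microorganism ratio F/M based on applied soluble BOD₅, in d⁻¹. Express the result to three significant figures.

F/M ≈ 0.643 d⁻¹

F/M = Q·S₀ / (V·X) = 59700 × 242 / (8850 × 2540) = 0.6427 g soluble BOD₅·(g VSS·d)⁻¹.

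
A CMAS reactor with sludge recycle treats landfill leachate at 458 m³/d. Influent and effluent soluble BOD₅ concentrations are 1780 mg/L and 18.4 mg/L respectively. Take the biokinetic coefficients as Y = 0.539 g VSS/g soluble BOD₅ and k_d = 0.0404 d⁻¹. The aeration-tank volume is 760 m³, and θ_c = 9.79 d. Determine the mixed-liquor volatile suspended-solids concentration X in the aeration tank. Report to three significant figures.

X ≈ 4010 mg/L

Solving the biomass balance for X: X = Y Q (S₀−S) θ_c / [V (1+k_d θ_c)] = 0.539 × 458 × (1780 − 18.4) × 9.79 / [760 × (1 + 0.0404 × 9.79)] = 4014 mg/L.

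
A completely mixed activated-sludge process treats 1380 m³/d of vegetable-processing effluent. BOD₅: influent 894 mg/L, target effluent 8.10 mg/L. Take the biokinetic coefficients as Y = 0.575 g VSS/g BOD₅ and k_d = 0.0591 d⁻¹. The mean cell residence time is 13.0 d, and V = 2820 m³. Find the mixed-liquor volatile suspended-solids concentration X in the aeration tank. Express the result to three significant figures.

Solving the biomass balance for X: X = Y Q (S₀−S) θ_c / [V (1+k_d θ_c)] = 0.575 × 1380 × (894 − 8.10) × 13.0 / [2820 × (1 + 0.0591 × 13.0)] = 1833 mg/L.

X ≈ 1830 mg/L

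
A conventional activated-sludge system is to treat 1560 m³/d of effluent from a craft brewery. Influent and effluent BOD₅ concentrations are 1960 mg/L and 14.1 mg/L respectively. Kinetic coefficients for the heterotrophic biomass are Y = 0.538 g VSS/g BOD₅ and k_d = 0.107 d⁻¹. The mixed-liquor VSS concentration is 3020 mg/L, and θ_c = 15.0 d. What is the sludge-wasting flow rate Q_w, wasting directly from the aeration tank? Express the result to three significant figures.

Q_w ≈ 208 m³/d

Steady-state biomass mass balance: V·X·(1 + k_d·θ_c) = Y·Q·(S₀ − S)·θ_c, so V = 0.538 × 1560 × (1960 − 14.1) × 15.0 / [3020 × (1 + 0.107 × 15.0)] = 2.45×10^7 / 7867 = 3114 m³.
Wasting from the aeration tank: Q_w = V / θ_c = 3114 / 15.0 = 207.6 m³/d.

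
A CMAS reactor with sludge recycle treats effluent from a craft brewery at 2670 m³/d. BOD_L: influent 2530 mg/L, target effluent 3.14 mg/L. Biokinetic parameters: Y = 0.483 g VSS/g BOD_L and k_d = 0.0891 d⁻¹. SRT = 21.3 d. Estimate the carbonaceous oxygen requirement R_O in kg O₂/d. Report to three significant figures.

R_O ≈ 5150 kg O₂/d

Correct the yield for decay: Y_obs = Y/(1 + k_d θ_c) = 0.483 / (1 + 0.0891 × 21.3) = 0.483 / 2.898 = 0.1667.
Mass of BOD_L removed per day: Q(S₀ − S) = 2670 × 2527 g/m³ = 6747 kg/d.
P_X = Y_obs·Q·(S₀ − S) = 0.1667 × 6747 = 1125 kg VSS/d.
R_O = Q·ΔS − 1.42 P_X = 6747 − 1597 = 5150 kg O₂/d.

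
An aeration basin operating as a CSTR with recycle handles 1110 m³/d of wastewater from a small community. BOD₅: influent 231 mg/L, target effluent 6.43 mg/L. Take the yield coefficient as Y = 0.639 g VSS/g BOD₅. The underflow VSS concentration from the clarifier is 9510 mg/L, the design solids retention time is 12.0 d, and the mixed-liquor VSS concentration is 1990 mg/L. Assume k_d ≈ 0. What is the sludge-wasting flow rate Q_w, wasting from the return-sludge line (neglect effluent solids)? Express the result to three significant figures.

Biomass mass balance (decay neglected): V·X = Y·Q·(S₀ − S)·θ_c, so V = 0.639 × 1110 × (231 − 6.43) × 12.0 / 1990 = 960.5 m³.
θ_c = V·X/(Q_w·X_r) when wasting from the recycle, so Q_w = V·X/(θ_c·X_r) = 960.5 × 1990 / (12.0 × 9510) = 16.75 m³/d.

Q_w ≈ 16.7 m³/d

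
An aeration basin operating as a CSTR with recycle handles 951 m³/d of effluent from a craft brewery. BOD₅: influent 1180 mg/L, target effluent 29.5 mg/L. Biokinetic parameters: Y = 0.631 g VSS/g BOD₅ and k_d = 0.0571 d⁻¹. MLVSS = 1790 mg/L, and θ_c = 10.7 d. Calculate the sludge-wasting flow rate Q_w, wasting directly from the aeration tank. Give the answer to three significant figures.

Q_w ≈ 239 m³/d

Rearranging the biomass balance for a CMAS with decay, V = Y·Q·ΔS·θ_c / [X·(1+k_d θ_c)] = 0.631 × 951 × (1180 − 29.5) × 10.7 / [1790 × (1 + 0.0571 × 10.7)] = 7.39×10^6 / 2884 = 2562 m³.
For wasting at MLVSS concentration, Q_w = V/θ_c = 2562/10.7 = 239.4 m³/d.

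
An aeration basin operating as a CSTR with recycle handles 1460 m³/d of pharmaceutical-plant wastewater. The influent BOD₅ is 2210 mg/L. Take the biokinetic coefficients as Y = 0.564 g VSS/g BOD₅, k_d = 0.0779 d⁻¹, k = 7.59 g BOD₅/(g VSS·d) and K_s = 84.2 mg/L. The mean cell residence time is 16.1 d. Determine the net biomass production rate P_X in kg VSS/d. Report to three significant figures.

For a completely mixed reactor with recycle the Lawrence–McCarty relation gives S = K_s·(1 + k_d·θ_c) / [θ_c·(Y·k − k_d) − 1] = 84.2 × (1 + 0.0779 × 16.1) / [16.1 × (0.564 × 7.59 − 0.0779) − 1] = 189.8 / 66.67 = 2.847 mg/L.
Y_obs = Y / (1 + k_d θ_c) = 0.564 / (1 + 0.0779 × 16.1) = 0.564 / 2.254 = 0.2502.
Q·(S₀ − S) = 1460 × (2210 − 2.85) × 10⁻³ = 3222 kg/d removed.
So the net sludge growth is P_X = 0.2502 × 3222 = 806.3 kg VSS/d.

P_X ≈ 806 kg VSS/d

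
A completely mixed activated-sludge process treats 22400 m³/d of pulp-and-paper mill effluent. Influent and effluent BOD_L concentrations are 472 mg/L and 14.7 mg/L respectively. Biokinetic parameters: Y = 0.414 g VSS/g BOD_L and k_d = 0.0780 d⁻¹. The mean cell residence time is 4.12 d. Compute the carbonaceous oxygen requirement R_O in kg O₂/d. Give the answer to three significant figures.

R_O ≈ 5690 kg O₂/d

The observed yield is Y_obs = Y/(1 + k_d·θ_c) = 0.414 / (1 + 0.0780 × 4.12) = 0.414 / 1.321 = 0.3133 g VSS per g BOD_L removed.
Mass of BOD_L removed per day: Q(S₀ − S) = 22400 × 457.3 g/m³ = 10244 kg/d.
P_X = Y_obs·Q·(S₀ − S) = 0.3133 × 10244 = 3209 kg VSS/d.
R_O = Q·(S₀ − S) − 1.42·P_X = 10244 − 1.42 × 3209 = 5686 kg O₂/d.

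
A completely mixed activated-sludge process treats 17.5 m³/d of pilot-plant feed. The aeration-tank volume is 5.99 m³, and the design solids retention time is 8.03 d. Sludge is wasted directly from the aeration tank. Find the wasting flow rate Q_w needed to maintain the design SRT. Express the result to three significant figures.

Q_w ≈ 0.746 m³/d

For wasting at MLVSS concentration, Q_w = V/θ_c = 5.990/8.03 = 0.7460 m³/d.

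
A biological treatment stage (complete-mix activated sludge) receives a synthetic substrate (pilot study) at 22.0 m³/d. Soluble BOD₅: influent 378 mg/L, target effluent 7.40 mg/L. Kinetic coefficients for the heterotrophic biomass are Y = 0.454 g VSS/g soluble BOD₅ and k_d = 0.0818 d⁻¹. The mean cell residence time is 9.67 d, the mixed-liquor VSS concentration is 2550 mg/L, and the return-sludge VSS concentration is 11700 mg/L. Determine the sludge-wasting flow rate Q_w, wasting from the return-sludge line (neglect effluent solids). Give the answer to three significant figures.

Steady-state biomass mass balance: V·X·(1 + k_d·θ_c) = Y·Q·(S₀ − S)·θ_c, so V = 0.454 × 22.0 × (378 − 7.40) × 9.67 / [2550 × (1 + 0.0818 × 9.67)] = 3.58×10^4 / 4567 = 7.837 m³.
Q_w = (V·X)/(θ_c X_r) = 7.837 × 2550 / (9.67 × 11700) = 0.1766 m³/d.

Q_w ≈ 0.177 m³/d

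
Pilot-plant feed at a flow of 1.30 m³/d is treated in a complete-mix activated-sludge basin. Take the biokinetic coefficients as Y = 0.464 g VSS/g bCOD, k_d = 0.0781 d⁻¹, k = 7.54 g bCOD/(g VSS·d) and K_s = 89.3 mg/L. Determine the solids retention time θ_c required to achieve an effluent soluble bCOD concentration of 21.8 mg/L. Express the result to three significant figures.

θ_c ≈ 1.64 d

Specific growth rate at S = 21.8 mg/L: μ = YkS/(K_s+S) = 0.464·7.54·21.8/(89.3+21.8) = 0.6865 d⁻¹.
Then 1/θ_c = μ − k_d = 0.6865 − 0.0781 = 0.6084 d⁻¹, giving θ_c = 1.644 d.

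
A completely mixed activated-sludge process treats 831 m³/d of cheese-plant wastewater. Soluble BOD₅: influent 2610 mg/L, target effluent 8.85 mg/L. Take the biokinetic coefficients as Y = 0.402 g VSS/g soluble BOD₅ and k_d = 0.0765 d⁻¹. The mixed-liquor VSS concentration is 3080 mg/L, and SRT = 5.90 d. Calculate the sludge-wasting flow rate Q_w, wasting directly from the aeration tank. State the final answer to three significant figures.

Rearranging the biomass balance for a CMAS with decay, V = Y·Q·ΔS·θ_c / [X·(1+k_d θ_c)] = 0.402 × 831 × (2610 − 8.85) × 5.90 / [3080 × (1 + 0.0765 × 5.90)] = 5.13×10^6 / 4470 = 1147 m³.
With mixed-liquor wasting, θ_c = V/Q_w, so Q_w = V/θ_c = 1147/5.90 = 194.4 m³/d.

Q_w ≈ 194 m³/d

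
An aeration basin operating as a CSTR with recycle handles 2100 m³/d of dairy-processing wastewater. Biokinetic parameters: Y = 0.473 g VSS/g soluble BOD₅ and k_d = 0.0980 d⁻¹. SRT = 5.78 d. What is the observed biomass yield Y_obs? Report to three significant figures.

Y_obs = Y / (1 + k_d θ_c) = 0.473 / (1 + 0.0980 × 5.78) = 0.473 / 1.566 = 0.3020.

Y_obs ≈ 0.302 g VSS/g soluble BOD₅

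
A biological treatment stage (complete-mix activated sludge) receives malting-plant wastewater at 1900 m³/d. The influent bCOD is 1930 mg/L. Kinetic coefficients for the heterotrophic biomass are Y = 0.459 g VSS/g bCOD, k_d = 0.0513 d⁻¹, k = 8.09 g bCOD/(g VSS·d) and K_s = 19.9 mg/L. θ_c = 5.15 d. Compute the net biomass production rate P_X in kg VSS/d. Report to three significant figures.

For a completely mixed reactor with recycle the Lawrence–McCarty relation gives S = K_s·(1 + k_d·θ_c) / [θ_c·(Y·k − k_d) − 1] = 19.9 × (1 + 0.0513 × 5.15) / [5.15 × (0.459 × 8.09 − 0.0513) − 1] = 25.16 / 17.86 = 1.409 mg/L.
Observed yield with endogenous decay: Y_obs = Y / (1 + k_d·θ_c) = 0.459 / (1 + 0.0513 × 5.15) = 0.459 / 1.264 = 0.3631 g VSS/g bCOD.
Mass of bCOD removed per day: Q(S₀ − S) = 1900 × 1929 g/m³ = 3664 kg/d.
P_X = Y_obs · Q(S₀ − S) = 0.3631 × 3664 = 1330 kg VSS/d.

P_X ≈ 1330 kg VSS/d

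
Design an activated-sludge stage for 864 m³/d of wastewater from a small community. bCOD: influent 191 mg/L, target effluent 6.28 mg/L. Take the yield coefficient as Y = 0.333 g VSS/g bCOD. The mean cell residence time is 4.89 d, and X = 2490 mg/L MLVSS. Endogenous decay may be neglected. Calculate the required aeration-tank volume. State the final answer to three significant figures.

V ≈ 104 m³

With k_d = 0 the design equation reduces to V = Y Q (S₀−S) θ_c / X = 0.333 × 864 × (191 − 6.28) × 4.89 / 2490 = 104.4 m³.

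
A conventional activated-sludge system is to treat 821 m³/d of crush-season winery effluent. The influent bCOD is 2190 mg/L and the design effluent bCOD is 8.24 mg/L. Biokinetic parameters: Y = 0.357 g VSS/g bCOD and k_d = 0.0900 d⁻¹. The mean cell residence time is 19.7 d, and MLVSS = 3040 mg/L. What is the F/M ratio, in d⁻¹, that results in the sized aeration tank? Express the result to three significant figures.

Rearranging the biomass balance for a CMAS with decay, V = Y·Q·ΔS·θ_c / [X·(1+k_d θ_c)] = 0.357 × 821 × (2190 − 8.24) × 19.7 / [3040 × (1 + 0.0900 × 19.7)] = 1.26×10^7 / 8430 = 1494 m³.
F/M = Q·S₀ / (V·X) = 821 × 2190 / (1494 × 3040) = 0.3958 g bCOD·(g VSS·d)⁻¹.

F/M ≈ 0.396 d⁻¹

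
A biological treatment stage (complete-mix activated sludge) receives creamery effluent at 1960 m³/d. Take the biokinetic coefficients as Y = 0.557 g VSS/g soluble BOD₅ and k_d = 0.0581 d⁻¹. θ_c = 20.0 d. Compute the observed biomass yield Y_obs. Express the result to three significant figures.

Y_obs ≈ 0.258 g VSS/g soluble BOD₅

Y_obs = Y / (1 + k_d θ_c) = 0.557 / (1 + 0.0581 × 20.0) = 0.557 / 2.162 = 0.2576.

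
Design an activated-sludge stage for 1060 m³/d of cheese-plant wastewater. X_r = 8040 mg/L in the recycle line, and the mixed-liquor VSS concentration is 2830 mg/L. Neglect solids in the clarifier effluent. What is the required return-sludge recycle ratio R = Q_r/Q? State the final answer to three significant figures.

R ≈ 0.543

Solids balance on the clarifier gives (1+R)X = R·X_r, so R = X/(X_r − X) = 2830 / (8040 − 2830) = 0.5432.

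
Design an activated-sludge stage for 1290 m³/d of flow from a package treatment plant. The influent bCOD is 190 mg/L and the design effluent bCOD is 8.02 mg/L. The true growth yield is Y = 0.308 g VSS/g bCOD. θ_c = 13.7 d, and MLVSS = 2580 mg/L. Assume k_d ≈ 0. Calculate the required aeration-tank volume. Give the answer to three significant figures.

V ≈ 384 m³

V·X = Y·Q·ΔS·θ_c gives V = 0.308 × 1290 × (190 − 8.02) × 13.7 / 2580 = 383.9 m³.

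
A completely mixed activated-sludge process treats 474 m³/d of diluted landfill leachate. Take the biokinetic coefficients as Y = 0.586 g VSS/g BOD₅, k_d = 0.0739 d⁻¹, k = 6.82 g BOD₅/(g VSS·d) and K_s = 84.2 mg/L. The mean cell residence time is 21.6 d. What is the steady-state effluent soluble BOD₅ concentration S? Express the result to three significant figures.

S ≈ 2.61 mg/L

Effluent substrate depends only on kinetics and SRT: S = K_s(1 + k_d θ_c) / [θ_c(Yk − k_d) − 1] = 84.2 × (1 + 0.0739 × 21.6) / [21.6 × (0.586 × 6.82 − 0.0739) − 1] = 218.6 / 83.73 = 2.611 mg/L.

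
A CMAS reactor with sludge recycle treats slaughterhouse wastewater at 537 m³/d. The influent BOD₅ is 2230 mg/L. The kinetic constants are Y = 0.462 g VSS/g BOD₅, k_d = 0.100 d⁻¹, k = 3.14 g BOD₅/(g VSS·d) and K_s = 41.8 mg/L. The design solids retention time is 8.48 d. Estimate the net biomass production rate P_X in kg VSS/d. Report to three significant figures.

P_X ≈ 298 kg VSS/d

From the Monod/SRT balance for a CMAS, S = K_s·(1+k_d θ_c)/[θ_c·(Y k − k_d) − 1] = 41.8 × (1 + 0.100 × 8.48) / [8.48 × (0.462 × 3.14 − 0.100) − 1] = 77.25 / 10.45 = 7.389 mg/L.
The observed yield is Y_obs = Y/(1 + k_d·θ_c) = 0.462 / (1 + 0.100 × 8.48) = 0.462 / 1.848 = 0.2500 g VSS per g BOD₅ removed.
Mass of BOD₅ removed per day: Q(S₀ − S) = 537 × 2223 g/m³ = 1194 kg/d.
Net biomass production P_X = Y_obs × Q·(S₀ − S) = 0.2500 × 1194 = 298.4 kg VSS/d.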